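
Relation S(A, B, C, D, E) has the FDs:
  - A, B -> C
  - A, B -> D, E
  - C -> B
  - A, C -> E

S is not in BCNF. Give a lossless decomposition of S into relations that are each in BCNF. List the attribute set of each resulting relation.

Candidate keys of the original relation: {A, B}, {A, C}.
Within {A, B, C, D, E}: {C}⁺ ∩ {A, B, C, D, E} = {B, C}, not the whole set, so C -> B violates BCNF; decompose into {B, C} and {A, C, D, E}.
{B, C} is in BCNF.
{A, C, D, E} is in BCNF.

{A, C, D, E}; {B, C}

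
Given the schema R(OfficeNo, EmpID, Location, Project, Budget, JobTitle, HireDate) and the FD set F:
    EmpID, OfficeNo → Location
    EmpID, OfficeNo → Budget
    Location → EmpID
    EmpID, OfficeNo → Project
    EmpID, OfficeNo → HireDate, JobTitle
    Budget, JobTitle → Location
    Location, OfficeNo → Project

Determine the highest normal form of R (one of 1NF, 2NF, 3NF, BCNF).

Candidate keys: {Budget, JobTitle, OfficeNo}, {EmpID, OfficeNo}, {Location, OfficeNo}. Prime attributes: {Budget, EmpID, JobTitle, Location, OfficeNo}.
For Location → EmpID we have {Location}⁺ = {EmpID, Location}; {Location} is not a superkey, so BCNF fails.
But every attribute on its right side ({EmpID}) is prime, and the same holds for every other non-superkey FD, so 3NF still holds.

3NF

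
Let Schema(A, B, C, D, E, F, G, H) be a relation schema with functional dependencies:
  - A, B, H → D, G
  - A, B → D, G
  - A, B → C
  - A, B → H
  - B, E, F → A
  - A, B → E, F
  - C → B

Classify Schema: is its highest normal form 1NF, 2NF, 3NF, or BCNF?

Candidate keys: {A, B}, {A, C}, {B, E, F}, {C, E, F}. Prime attributes: {A, B, C, E, F}.
C → B breaks BCNF: {C}⁺ = {B, C}, so {C} is not a superkey.
But every attribute on its right side ({B}) is prime, and the same holds for every other non-superkey FD, so 3NF still holds.

3NF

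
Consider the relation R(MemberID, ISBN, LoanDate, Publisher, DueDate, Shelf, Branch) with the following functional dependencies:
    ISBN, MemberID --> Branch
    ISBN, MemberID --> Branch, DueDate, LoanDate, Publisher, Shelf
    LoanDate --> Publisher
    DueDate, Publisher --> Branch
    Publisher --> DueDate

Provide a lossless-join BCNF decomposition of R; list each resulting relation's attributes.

{Branch, DueDate, Publisher}; {ISBN, LoanDate, MemberID, Shelf}; {LoanDate, Publisher}

Candidate key of the original relation: {ISBN, MemberID}.
Within {Branch, DueDate, ISBN, LoanDate, MemberID, Publisher, Shelf}: {LoanDate}⁺ ∩ {Branch, DueDate, ISBN, LoanDate, MemberID, Publisher, Shelf} = {Branch, DueDate, LoanDate, Publisher}, not the whole set, so LoanDate --> Branch, DueDate, Publisher violates BCNF; decompose into {Branch, DueDate, LoanDate, Publisher} and {ISBN, LoanDate, MemberID, Shelf}.
Within {Branch, DueDate, LoanDate, Publisher}: {DueDate, Publisher}⁺ ∩ {Branch, DueDate, LoanDate, Publisher} = {Branch, DueDate, Publisher}, not the whole set, so DueDate, Publisher --> Branch violates BCNF; decompose into {Branch, DueDate, Publisher} and {DueDate, LoanDate, Publisher}.
{Branch, DueDate, Publisher} is in BCNF.
Within {DueDate, LoanDate, Publisher}: {Publisher}⁺ ∩ {DueDate, LoanDate, Publisher} = {DueDate, Publisher}, not the whole set, so Publisher --> DueDate violates BCNF; decompose into {DueDate, Publisher} and {LoanDate, Publisher}.
{DueDate, Publisher} is in BCNF.
{LoanDate, Publisher} is in BCNF.
{ISBN, LoanDate, MemberID, Shelf} is in BCNF.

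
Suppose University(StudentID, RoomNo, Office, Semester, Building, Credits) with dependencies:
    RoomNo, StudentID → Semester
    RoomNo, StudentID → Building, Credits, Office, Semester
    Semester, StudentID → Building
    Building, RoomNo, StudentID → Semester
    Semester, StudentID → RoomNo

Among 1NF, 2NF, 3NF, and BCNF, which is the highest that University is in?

BCNF

Candidate keys: {RoomNo, StudentID}, {Semester, StudentID}. Prime attributes: {RoomNo, Semester, StudentID}.
Every FD has a superkey on the left, so the relation is in BCNF.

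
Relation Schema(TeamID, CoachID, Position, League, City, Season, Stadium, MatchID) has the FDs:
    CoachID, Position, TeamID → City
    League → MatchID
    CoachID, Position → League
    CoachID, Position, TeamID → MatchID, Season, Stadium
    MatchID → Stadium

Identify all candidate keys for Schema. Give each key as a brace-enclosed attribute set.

{CoachID, Position, TeamID}

No FD produces {CoachID, Position, TeamID}, so they must be in every candidate key.
{CoachID, Position, TeamID}⁺ = {City, CoachID, League, MatchID, Position, Season, Stadium, TeamID} — all of the relation — so {CoachID, Position, TeamID} is a candidate key.
Every other attribute set either contains this one or has a smaller closure.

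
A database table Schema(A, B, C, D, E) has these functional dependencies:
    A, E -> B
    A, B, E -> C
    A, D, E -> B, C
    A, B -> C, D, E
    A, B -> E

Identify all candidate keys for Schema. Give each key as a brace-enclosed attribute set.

{A, B}, {A, E}

No FD produces {A}, so it must be in every candidate key.
{A, B}⁺ = {A, B, C, D, E}, which is every attribute, so {A, B} is a candidate key.
{A, E}⁺ = {A, B, C, D, E}, which is every attribute, so {A, E} is a candidate key.
Any other superkey properly contains one of these, so there are no further candidate keys.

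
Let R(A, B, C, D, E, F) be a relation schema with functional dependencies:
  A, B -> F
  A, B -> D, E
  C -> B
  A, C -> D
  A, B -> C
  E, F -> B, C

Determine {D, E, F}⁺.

Start with {D, E, F}.
E, F -> B, C applies; add {B, C} → now {B, C, D, E, F}.
No further FD applies.

{B, C, D, E, F}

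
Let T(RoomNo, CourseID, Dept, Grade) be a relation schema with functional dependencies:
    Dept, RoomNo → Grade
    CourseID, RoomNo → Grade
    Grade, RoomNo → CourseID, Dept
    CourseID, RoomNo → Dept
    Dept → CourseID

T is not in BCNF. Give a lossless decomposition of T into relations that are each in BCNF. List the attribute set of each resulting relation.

Candidate keys of the original relation: {CourseID, RoomNo}, {Dept, RoomNo}, {Grade, RoomNo}.
Within {CourseID, Dept, Grade, RoomNo}: {Dept}⁺ ∩ {CourseID, Dept, Grade, RoomNo} = {CourseID, Dept}, not the whole set, so Dept → CourseID violates BCNF; decompose into {CourseID, Dept} and {Dept, Grade, RoomNo}.
{CourseID, Dept}: every determinant is a superkey — BCNF.
{Dept, Grade, RoomNo}: every determinant is a superkey — BCNF.

{CourseID, Dept}; {Dept, Grade, RoomNo}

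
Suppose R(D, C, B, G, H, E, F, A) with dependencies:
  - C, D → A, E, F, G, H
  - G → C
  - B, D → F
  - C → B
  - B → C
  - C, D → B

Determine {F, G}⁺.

Start with {F, G}.
G → C applies; add {C} → now {C, F, G}.
C → B applies; add {B} → now {B, C, F, G}.
No further FD applies.

{B, C, F, G}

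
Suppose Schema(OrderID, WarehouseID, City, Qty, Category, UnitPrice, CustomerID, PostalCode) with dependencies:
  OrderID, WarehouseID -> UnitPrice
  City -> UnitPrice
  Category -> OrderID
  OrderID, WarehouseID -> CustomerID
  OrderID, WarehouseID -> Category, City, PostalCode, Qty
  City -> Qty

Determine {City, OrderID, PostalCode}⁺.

Start with {City, OrderID, PostalCode}.
City -> UnitPrice applies; add {UnitPrice} → now {City, OrderID, PostalCode, UnitPrice}.
City -> Qty applies; add {Qty} → now {City, OrderID, PostalCode, Qty, UnitPrice}.
No further FD applies.

{City, OrderID, PostalCode, Qty, UnitPrice}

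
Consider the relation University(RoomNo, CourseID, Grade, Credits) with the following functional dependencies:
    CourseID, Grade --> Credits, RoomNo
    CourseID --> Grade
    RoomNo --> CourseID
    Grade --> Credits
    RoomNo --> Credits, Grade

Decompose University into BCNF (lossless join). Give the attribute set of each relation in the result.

Candidate keys of the original relation: {CourseID}, {RoomNo}.
{CourseID, Credits, Grade, RoomNo}: {Grade} determines {Credits, Grade} here but is not a superkey — split on Grade --> Credits, giving {Credits, Grade} and {CourseID, Grade, RoomNo}.
{Credits, Grade} has no BCNF violation.
{CourseID, Grade, RoomNo} has no BCNF violation.

{CourseID, Grade, RoomNo}; {Credits, Grade}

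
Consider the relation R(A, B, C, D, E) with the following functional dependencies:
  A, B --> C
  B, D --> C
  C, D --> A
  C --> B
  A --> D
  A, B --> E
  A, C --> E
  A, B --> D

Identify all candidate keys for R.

{A, B}⁺ = {A, B, C, D, E} — all of the relation — so {A, B} is a candidate key.
{A, C}⁺ = {A, B, C, D, E} — all of the relation — so {A, C} is a candidate key.
{B, D}⁺ = {A, B, C, D, E} — all of the relation — so {B, D} is a candidate key.
{C, D}⁺ = {A, B, C, D, E} — all of the relation — so {C, D} is a candidate key.
No proper subset of any of these is a key, and no other minimal superkey exists.

{A, B}, {A, C}, {B, D}, {C, D}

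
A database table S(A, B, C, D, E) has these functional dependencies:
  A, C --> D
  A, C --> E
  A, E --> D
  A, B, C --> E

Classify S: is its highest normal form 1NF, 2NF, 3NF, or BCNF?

1NF

Candidate key: {A, B, C}. Prime attributes: {A, B, C}.
A, C --> D breaks BCNF: {A, C}⁺ = {A, C, D, E}, so {A, C} is not a superkey.
Because {D} is non-prime and the left side of A, C --> D is not a superkey, the relation is not in 3NF.
Since {A, C} ⊂ {A, B, C} and {A, C}⁺ ⊇ {D, E} with {D, E} non-prime, there is a partial dependency; 2NF fails.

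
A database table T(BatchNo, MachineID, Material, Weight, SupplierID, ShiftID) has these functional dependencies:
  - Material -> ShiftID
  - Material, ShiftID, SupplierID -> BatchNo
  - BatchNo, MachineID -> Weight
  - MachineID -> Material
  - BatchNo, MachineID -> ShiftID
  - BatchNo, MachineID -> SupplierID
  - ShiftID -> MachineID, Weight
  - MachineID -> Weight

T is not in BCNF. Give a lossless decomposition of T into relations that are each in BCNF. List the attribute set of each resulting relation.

{BatchNo, Material, SupplierID}; {MachineID, Material, ShiftID, Weight}

Candidate keys of the original relation: {BatchNo, MachineID}, {BatchNo, Material}, {BatchNo, ShiftID}, {MachineID, SupplierID}, {Material, SupplierID}, {ShiftID, SupplierID}.
Within {BatchNo, MachineID, Material, ShiftID, SupplierID, Weight}: {Material}⁺ ∩ {BatchNo, MachineID, Material, ShiftID, SupplierID, Weight} = {MachineID, Material, ShiftID, Weight}, not the whole set, so Material -> MachineID, ShiftID, Weight violates BCNF; decompose into {MachineID, Material, ShiftID, Weight} and {BatchNo, Material, SupplierID}.
{MachineID, Material, ShiftID, Weight} has no BCNF violation.
{BatchNo, Material, SupplierID} has no BCNF violation.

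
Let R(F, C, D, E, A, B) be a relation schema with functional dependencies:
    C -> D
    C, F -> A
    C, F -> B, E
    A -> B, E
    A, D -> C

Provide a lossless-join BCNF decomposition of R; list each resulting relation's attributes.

{A, B, E}; {A, C, F}; {C, D}

Candidate keys of the original relation: {A, D, F}, {C, F}.
In {A, B, C, D, E, F}, {C} is not a superkey ({C}⁺ restricted to this set is {C, D}), so split on C -> D into {C, D} and {A, B, C, E, F}.
{C, D}: every determinant is a superkey — BCNF.
In {A, B, C, E, F}, {A} is not a superkey ({A}⁺ restricted to this set is {A, B, E}), so split on A -> B, E into {A, B, E} and {A, C, F}.
{A, B, E}: every determinant is a superkey — BCNF.
{A, C, F}: every determinant is a superkey — BCNF.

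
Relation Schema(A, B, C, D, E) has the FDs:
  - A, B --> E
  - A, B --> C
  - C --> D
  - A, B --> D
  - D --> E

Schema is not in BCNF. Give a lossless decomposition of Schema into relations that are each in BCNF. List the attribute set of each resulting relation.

{A, B, C}; {C, D}; {D, E}

Candidate key of the original relation: {A, B}.
In {A, B, C, D, E}, {C} is not a superkey ({C}⁺ restricted to this set is {C, D, E}), so split on C --> D, E into {C, D, E} and {A, B, C}.
In {C, D, E}, {D} is not a superkey ({D}⁺ restricted to this set is {D, E}), so split on D --> E into {D, E} and {C, D}.
{D, E} is in BCNF.
{C, D} is in BCNF.
{A, B, C} is in BCNF.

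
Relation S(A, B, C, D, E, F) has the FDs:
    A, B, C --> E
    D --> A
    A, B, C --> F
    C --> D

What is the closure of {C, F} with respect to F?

{A, C, D, F}

Start with {C, F}.
C --> D applies; add {D} → now {C, D, F}.
D --> A applies; add {A} → now {A, C, D, F}.
No further FD applies.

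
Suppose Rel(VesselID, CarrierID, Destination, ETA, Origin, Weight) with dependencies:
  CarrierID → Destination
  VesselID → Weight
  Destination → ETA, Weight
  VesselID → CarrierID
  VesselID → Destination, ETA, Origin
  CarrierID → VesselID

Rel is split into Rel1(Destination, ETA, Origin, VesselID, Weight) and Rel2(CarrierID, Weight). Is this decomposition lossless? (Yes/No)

No

The shared attributes are {Weight} and {Weight}⁺ = {Weight}.
The closure covers neither Rel1 nor Rel2 entirely; the join is not lossless.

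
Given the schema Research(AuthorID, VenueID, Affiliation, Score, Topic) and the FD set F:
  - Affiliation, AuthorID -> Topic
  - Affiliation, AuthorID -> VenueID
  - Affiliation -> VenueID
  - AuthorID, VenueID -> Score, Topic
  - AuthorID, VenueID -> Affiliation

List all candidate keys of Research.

Attributes never on any right-hand side: {AuthorID} — every candidate key must contain it.
{Affiliation, AuthorID} is a candidate key since {Affiliation, AuthorID}⁺ = {Affiliation, AuthorID, Score, Topic, VenueID} covers every attribute.
{AuthorID, VenueID} is a candidate key since {AuthorID, VenueID}⁺ = {Affiliation, AuthorID, Score, Topic, VenueID} covers every attribute.
Any other superkey properly contains one of these, so there are no further candidate keys.

{Affiliation, AuthorID}, {AuthorID, VenueID}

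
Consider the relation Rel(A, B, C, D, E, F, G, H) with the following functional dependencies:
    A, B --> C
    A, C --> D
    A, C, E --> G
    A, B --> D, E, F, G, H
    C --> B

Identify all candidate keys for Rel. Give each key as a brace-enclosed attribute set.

No FD produces {A}, so it must be in every candidate key.
Closure of {A, B} is {A, B, C, D, E, F, G, H}, the whole schema; {A, B} is a candidate key.
Closure of {A, C} is {A, B, C, D, E, F, G, H}, the whole schema; {A, C} is a candidate key.
No proper subset of any of these is a key, and no other minimal superkey exists.

{A, B}, {A, C}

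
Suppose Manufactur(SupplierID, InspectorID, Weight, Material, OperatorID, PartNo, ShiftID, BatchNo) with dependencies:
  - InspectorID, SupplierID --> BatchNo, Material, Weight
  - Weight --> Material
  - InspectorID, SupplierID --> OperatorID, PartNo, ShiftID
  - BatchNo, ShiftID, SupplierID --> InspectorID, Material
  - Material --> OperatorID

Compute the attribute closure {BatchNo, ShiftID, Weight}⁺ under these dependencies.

{BatchNo, Material, OperatorID, ShiftID, Weight}

Start with {BatchNo, ShiftID, Weight}.
Weight --> Material applies; add {Material} → now {BatchNo, Material, ShiftID, Weight}.
Material --> OperatorID applies; add {OperatorID} → now {BatchNo, Material, OperatorID, ShiftID, Weight}.
No further FD applies.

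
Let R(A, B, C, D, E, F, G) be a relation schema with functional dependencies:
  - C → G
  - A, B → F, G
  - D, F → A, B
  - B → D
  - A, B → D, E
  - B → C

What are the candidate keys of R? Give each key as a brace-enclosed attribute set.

{A, B}, {B, F}, {D, F}

Closure of {A, B} is {A, B, C, D, E, F, G}, the whole schema; {A, B} is a candidate key.
Closure of {B, F} is {A, B, C, D, E, F, G}, the whole schema; {B, F} is a candidate key.
Closure of {D, F} is {A, B, C, D, E, F, G}, the whole schema; {D, F} is a candidate key.
These are minimal and exhaustive — every other superkey contains one of them.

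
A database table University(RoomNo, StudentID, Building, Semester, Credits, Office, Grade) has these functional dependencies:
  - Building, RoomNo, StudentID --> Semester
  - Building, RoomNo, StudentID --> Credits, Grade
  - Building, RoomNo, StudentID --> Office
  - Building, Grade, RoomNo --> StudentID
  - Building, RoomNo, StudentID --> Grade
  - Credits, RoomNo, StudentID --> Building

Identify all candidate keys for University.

{Building, Grade, RoomNo}, {Building, RoomNo, StudentID}, {Credits, RoomNo, StudentID}

No FD produces {RoomNo}, so it must be in every candidate key.
{Building, Grade, RoomNo} is a candidate key since {Building, Grade, RoomNo}⁺ = {Building, Credits, Grade, Office, RoomNo, Semester, StudentID} covers every attribute.
{Building, RoomNo, StudentID} is a candidate key since {Building, RoomNo, StudentID}⁺ = {Building, Credits, Grade, Office, RoomNo, Semester, StudentID} covers every attribute.
{Credits, RoomNo, StudentID} is a candidate key since {Credits, RoomNo, StudentID}⁺ = {Building, Credits, Grade, Office, RoomNo, Semester, StudentID} covers every attribute.
These are minimal and exhaustive — every other superkey contains one of them.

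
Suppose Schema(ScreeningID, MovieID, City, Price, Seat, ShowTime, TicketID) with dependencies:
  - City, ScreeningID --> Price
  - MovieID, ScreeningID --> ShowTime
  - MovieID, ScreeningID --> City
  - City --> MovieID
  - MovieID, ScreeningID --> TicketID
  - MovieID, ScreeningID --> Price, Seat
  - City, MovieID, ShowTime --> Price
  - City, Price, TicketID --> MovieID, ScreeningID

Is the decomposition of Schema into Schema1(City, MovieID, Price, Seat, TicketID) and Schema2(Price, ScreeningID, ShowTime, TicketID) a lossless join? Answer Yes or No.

No

The shared attributes are {Price, TicketID} and {Price, TicketID}⁺ = {Price, TicketID}.
Schema1 ⊄ {Price, TicketID} and Schema2 ⊄ {Price, TicketID}, so the split is lossy.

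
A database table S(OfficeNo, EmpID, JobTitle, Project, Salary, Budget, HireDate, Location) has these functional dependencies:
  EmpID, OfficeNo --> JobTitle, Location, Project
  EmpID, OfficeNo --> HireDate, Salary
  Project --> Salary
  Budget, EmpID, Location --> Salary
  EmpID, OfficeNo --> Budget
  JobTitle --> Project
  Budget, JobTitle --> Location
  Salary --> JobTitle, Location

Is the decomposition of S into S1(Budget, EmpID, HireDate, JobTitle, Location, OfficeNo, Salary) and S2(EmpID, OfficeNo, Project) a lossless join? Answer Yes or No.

Yes

S1 ∩ S2 = {EmpID, OfficeNo}; its closure under F is {Budget, EmpID, HireDate, JobTitle, Location, OfficeNo, Project, Salary}.
This includes all of S1, so the common attributes are a superkey of S1 — the join is lossless.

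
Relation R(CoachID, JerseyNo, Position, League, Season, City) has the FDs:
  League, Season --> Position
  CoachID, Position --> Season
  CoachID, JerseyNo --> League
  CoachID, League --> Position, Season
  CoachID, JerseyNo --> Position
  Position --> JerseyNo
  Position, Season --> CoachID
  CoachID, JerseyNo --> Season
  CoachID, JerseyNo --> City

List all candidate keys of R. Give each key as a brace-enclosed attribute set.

Closure of {CoachID, JerseyNo} is {City, CoachID, JerseyNo, League, Position, Season}, the whole schema; {CoachID, JerseyNo} is a candidate key.
Closure of {CoachID, League} is {City, CoachID, JerseyNo, League, Position, Season}, the whole schema; {CoachID, League} is a candidate key.
Closure of {CoachID, Position} is {City, CoachID, JerseyNo, League, Position, Season}, the whole schema; {CoachID, Position} is a candidate key.
Closure of {League, Season} is {City, CoachID, JerseyNo, League, Position, Season}, the whole schema; {League, Season} is a candidate key.
Closure of {Position, Season} is {City, CoachID, JerseyNo, League, Position, Season}, the whole schema; {Position, Season} is a candidate key.
No proper subset of any of these is a key, and no other minimal superkey exists.

{CoachID, JerseyNo}, {CoachID, League}, {CoachID, Position}, {League, Season}, {Position, Season}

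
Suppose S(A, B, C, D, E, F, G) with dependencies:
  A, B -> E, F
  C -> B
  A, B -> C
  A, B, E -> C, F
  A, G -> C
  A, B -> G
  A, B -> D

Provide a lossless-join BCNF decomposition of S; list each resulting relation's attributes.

Candidate keys of the original relation: {A, B}, {A, C}, {A, G}.
{A, B, C, D, E, F, G}: {C} determines {B, C} here but is not a superkey — split on C -> B, giving {B, C} and {A, C, D, E, F, G}.
{B, C} is in BCNF.
{A, C, D, E, F, G} is in BCNF.

{A, C, D, E, F, G}; {B, C}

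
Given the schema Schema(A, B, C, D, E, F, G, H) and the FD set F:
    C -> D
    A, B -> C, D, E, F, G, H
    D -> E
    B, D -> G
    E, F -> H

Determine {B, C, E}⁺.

Start with {B, C, E}.
C -> D applies; add {D} → now {B, C, D, E}.
B, D -> G applies; add {G} → now {B, C, D, E, G}.
No further FD applies.

{B, C, D, E, G}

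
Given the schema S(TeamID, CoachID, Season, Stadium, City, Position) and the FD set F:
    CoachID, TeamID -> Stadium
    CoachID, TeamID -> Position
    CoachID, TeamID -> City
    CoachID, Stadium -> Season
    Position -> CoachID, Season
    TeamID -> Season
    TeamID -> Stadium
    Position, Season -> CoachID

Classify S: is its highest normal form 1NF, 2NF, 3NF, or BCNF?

Candidate keys: {CoachID, TeamID}, {Position, TeamID}. Prime attributes: {CoachID, Position, TeamID}.
CoachID, Stadium -> Season breaks BCNF: {CoachID, Stadium}⁺ = {CoachID, Season, Stadium}, so {CoachID, Stadium} is not a superkey.
Because {Season} is non-prime and the left side of CoachID, Stadium -> Season is not a superkey, the relation is not in 3NF.
The proper key subset {TeamID} of {CoachID, TeamID} determines non-prime {Season, Stadium}, so the relation is not even in 2NF.

1NF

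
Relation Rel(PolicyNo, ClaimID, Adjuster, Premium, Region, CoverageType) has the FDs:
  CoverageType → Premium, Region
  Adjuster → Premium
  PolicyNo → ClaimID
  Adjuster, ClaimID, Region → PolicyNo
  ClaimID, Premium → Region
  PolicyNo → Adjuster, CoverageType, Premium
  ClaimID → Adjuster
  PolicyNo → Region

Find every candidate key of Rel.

{ClaimID}, {PolicyNo}

{ClaimID} is a candidate key since {ClaimID}⁺ = {Adjuster, ClaimID, CoverageType, PolicyNo, Premium, Region} covers every attribute.
{PolicyNo} is a candidate key since {PolicyNo}⁺ = {Adjuster, ClaimID, CoverageType, PolicyNo, Premium, Region} covers every attribute.
No proper subset of any of these is a key, and no other minimal superkey exists.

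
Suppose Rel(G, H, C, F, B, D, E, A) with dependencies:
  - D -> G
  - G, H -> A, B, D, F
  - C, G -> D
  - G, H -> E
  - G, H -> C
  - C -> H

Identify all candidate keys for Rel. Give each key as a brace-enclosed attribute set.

{C, D} is a candidate key since {C, D}⁺ = {A, B, C, D, E, F, G, H} covers every attribute.
{C, G} is a candidate key since {C, G}⁺ = {A, B, C, D, E, F, G, H} covers every attribute.
{D, H} is a candidate key since {D, H}⁺ = {A, B, C, D, E, F, G, H} covers every attribute.
{G, H} is a candidate key since {G, H}⁺ = {A, B, C, D, E, F, G, H} covers every attribute.
No proper subset of any of these is a key, and no other minimal superkey exists.

{C, D}, {C, G}, {D, H}, {G, H}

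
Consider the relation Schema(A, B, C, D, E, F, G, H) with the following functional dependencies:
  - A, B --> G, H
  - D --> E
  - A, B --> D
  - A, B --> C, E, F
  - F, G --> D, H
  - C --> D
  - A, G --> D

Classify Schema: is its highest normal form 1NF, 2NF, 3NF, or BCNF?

Candidate key: {A, B}. Prime attributes: {A, B}.
D --> E: {D}⁺ = {D, E}, which is not all of the attributes, so the left side is not a superkey — BCNF is violated.
D --> E determines the non-prime attribute {E} from a non-superkey — 3NF is violated.
No non-prime attribute depends on a proper subset of any candidate key, so 2NF holds.

2NF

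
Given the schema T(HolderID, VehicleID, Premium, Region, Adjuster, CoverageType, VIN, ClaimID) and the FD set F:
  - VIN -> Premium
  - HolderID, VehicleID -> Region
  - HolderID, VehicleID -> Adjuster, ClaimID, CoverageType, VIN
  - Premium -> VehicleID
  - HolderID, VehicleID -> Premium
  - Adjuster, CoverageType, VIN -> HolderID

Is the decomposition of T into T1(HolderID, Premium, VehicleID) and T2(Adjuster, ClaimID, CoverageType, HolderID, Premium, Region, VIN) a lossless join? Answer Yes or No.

Yes

Common attributes: {HolderID, Premium}; their closure is {Adjuster, ClaimID, CoverageType, HolderID, Premium, Region, VIN, VehicleID}.
T1 is contained in that closure, so T1 ∩ T2 -> T1 holds and the join is lossless.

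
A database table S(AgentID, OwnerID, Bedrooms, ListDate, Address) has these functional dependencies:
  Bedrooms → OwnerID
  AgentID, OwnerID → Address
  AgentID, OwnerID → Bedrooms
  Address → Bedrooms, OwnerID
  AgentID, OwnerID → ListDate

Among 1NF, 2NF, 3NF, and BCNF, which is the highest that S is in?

Candidate keys: {Address, AgentID}, {AgentID, Bedrooms}, {AgentID, OwnerID}. Prime attributes: {Address, AgentID, Bedrooms, OwnerID}.
Bedrooms → OwnerID: {Bedrooms}⁺ = {Bedrooms, OwnerID}, which is not all of the attributes, so the left side is not a superkey — BCNF is violated.
Its right-hand attributes {OwnerID} are all prime, as are those of every other non-superkey FD — the relation is in 3NF.

3NF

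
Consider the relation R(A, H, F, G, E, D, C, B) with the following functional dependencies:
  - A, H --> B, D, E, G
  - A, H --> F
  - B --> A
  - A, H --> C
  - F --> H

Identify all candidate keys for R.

{A, F}⁺ = {A, B, C, D, E, F, G, H}, which is every attribute, so {A, F} is a candidate key.
{A, H}⁺ = {A, B, C, D, E, F, G, H}, which is every attribute, so {A, H} is a candidate key.
{B, F}⁺ = {A, B, C, D, E, F, G, H}, which is every attribute, so {B, F} is a candidate key.
{B, H}⁺ = {A, B, C, D, E, F, G, H}, which is every attribute, so {B, H} is a candidate key.
Any other superkey properly contains one of these, so there are no further candidate keys.

{A, F}, {A, H}, {B, F}, {B, H}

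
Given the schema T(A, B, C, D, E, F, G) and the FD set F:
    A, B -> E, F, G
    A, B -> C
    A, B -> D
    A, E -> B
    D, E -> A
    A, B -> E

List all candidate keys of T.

{A, B}, {A, E}, {D, E}

{A, B} is a candidate key since {A, B}⁺ = {A, B, C, D, E, F, G} covers every attribute.
{A, E} is a candidate key since {A, E}⁺ = {A, B, C, D, E, F, G} covers every attribute.
{D, E} is a candidate key since {D, E}⁺ = {A, B, C, D, E, F, G} covers every attribute.
Any other superkey properly contains one of these, so there are no further candidate keys.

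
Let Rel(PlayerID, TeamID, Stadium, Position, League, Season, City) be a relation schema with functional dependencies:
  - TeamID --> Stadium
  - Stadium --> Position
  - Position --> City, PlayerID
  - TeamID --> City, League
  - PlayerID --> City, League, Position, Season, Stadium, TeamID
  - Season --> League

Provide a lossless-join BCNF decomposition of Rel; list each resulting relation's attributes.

{City, PlayerID, Position, Season, Stadium, TeamID}; {League, Season}

Candidate keys of the original relation: {PlayerID}, {Position}, {Stadium}, {TeamID}.
{City, League, PlayerID, Position, Season, Stadium, TeamID}: {Season} determines {League, Season} here but is not a superkey — split on Season --> League, giving {League, Season} and {City, PlayerID, Position, Season, Stadium, TeamID}.
{League, Season} has no BCNF violation.
{City, PlayerID, Position, Season, Stadium, TeamID} has no BCNF violation.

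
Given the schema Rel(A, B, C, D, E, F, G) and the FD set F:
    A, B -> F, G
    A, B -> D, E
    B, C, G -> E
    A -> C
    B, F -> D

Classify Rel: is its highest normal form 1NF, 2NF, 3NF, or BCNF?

1NF

Candidate key: {A, B}. Prime attributes: {A, B}.
B, C, G -> E breaks BCNF: {B, C, G}⁺ = {B, C, E, G}, so {B, C, G} is not a superkey.
Because {E} is non-prime and the left side of B, C, G -> E is not a superkey, the relation is not in 3NF.
The proper key subset {A} of {A, B} determines non-prime {C}, so the relation is not even in 2NF.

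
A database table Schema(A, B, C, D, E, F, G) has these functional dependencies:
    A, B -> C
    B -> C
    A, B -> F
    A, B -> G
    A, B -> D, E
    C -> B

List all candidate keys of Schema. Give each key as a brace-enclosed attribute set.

No FD produces {A}, so it must be in every candidate key.
{A, B} is a candidate key since {A, B}⁺ = {A, B, C, D, E, F, G} covers every attribute.
{A, C} is a candidate key since {A, C}⁺ = {A, B, C, D, E, F, G} covers every attribute.
Any other superkey properly contains one of these, so there are no further candidate keys.

{A, B}, {A, C}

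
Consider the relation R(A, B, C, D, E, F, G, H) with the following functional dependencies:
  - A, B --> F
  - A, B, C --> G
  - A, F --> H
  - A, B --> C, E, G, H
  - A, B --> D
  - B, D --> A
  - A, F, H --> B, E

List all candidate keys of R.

{A, B}, {A, F}, {B, D}

Closure of {A, B} is {A, B, C, D, E, F, G, H}, the whole schema; {A, B} is a candidate key.
Closure of {A, F} is {A, B, C, D, E, F, G, H}, the whole schema; {A, F} is a candidate key.
Closure of {B, D} is {A, B, C, D, E, F, G, H}, the whole schema; {B, D} is a candidate key.
Any other superkey properly contains one of these, so there are no further candidate keys.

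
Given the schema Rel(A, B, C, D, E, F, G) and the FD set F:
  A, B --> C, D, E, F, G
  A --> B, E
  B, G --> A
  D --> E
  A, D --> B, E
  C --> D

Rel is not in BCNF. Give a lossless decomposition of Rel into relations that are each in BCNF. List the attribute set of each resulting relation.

Candidate keys of the original relation: {A}, {B, G}.
In {A, B, C, D, E, F, G}, {D} is not a superkey ({D}⁺ restricted to this set is {D, E}), so split on D --> E into {D, E} and {A, B, C, D, F, G}.
{D, E} is in BCNF.
In {A, B, C, D, F, G}, {C} is not a superkey ({C}⁺ restricted to this set is {C, D}), so split on C --> D into {C, D} and {A, B, C, F, G}.
{C, D} is in BCNF.
{A, B, C, F, G} is in BCNF.

{A, B, C, F, G}; {C, D}; {D, E}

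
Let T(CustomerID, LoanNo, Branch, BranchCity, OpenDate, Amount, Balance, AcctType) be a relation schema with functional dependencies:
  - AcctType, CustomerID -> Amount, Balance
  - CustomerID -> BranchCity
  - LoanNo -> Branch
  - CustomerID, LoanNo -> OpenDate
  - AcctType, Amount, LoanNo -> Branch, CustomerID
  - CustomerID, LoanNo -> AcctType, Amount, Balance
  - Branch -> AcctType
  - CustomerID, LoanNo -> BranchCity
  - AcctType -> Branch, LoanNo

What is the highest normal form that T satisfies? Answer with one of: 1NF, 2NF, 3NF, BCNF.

1NF

Candidate keys: {AcctType, Amount}, {AcctType, CustomerID}, {Amount, Branch}, {Amount, LoanNo}, {Branch, CustomerID}, {CustomerID, LoanNo}. Prime attributes: {AcctType, Amount, Branch, CustomerID, LoanNo}.
For CustomerID -> BranchCity we have {CustomerID}⁺ = {BranchCity, CustomerID}; {CustomerID} is not a superkey, so BCNF fails.
CustomerID -> BranchCity has non-prime {BranchCity} on the right and a non-superkey on the left, so 3NF fails.
The proper key subset {CustomerID} of {AcctType, CustomerID} determines non-prime {BranchCity}, so the relation is not even in 2NF.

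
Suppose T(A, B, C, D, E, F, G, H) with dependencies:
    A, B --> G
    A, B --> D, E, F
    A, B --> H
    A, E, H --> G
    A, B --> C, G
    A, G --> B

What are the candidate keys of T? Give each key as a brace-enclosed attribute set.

No FD produces {A}, so it must be in every candidate key.
Closure of {A, B} is {A, B, C, D, E, F, G, H}, the whole schema; {A, B} is a candidate key.
Closure of {A, G} is {A, B, C, D, E, F, G, H}, the whole schema; {A, G} is a candidate key.
Closure of {A, E, H} is {A, B, C, D, E, F, G, H}, the whole schema; {A, E, H} is a candidate key.
Any other superkey properly contains one of these, so there are no further candidate keys.

{A, B}, {A, E, H}, {A, G}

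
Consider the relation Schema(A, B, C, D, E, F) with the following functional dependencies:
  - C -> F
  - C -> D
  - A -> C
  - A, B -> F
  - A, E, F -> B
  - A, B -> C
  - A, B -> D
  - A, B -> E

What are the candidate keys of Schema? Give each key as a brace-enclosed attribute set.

{A, B}, {A, E}

Attributes never on any right-hand side: {A} — every candidate key must contain it.
{A, B}⁺ = {A, B, C, D, E, F} — all of the relation — so {A, B} is a candidate key.
{A, E}⁺ = {A, B, C, D, E, F} — all of the relation — so {A, E} is a candidate key.
These are minimal and exhaustive — every other superkey contains one of them.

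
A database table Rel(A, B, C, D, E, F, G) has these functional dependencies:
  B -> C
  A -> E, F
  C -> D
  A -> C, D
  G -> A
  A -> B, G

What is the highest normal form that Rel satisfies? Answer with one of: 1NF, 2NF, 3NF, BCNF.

Candidate keys: {A}, {G}. Prime attributes: {A, G}.
B -> C breaks BCNF: {B}⁺ = {B, C, D}, so {B} is not a superkey.
B -> C determines the non-prime attribute {C} from a non-superkey — 3NF is violated.
All keys have size 1, which rules out partial dependencies — 2NF is satisfied.

2NF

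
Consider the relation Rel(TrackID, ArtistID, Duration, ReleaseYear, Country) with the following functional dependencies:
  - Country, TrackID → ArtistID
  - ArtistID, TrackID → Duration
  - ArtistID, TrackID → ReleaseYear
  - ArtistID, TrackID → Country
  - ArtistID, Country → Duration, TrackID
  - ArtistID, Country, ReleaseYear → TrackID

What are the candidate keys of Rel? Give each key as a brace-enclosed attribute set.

{ArtistID, Country}⁺ = {ArtistID, Country, Duration, ReleaseYear, TrackID} — all of the relation — so {ArtistID, Country} is a candidate key.
{ArtistID, TrackID}⁺ = {ArtistID, Country, Duration, ReleaseYear, TrackID} — all of the relation — so {ArtistID, TrackID} is a candidate key.
{Country, TrackID}⁺ = {ArtistID, Country, Duration, ReleaseYear, TrackID} — all of the relation — so {Country, TrackID} is a candidate key.
These are minimal and exhaustive — every other superkey contains one of them.

{ArtistID, Country}, {ArtistID, TrackID}, {Country, TrackID}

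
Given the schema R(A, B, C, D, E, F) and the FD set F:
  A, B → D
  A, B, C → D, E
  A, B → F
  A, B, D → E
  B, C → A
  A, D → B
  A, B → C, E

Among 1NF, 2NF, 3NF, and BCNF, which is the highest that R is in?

Candidate keys: {A, B}, {A, D}, {B, C}. Prime attributes: {A, B, C, D}.
The left-hand side of every FD is a superkey, so BCNF is satisfied.

BCNF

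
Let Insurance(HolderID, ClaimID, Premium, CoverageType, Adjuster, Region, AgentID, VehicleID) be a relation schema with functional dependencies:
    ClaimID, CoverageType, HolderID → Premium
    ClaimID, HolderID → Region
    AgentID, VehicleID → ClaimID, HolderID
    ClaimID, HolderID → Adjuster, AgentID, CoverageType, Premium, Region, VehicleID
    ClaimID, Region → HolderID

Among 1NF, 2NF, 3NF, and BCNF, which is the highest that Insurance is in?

Candidate keys: {AgentID, VehicleID}, {ClaimID, HolderID}, {ClaimID, Region}. Prime attributes: {AgentID, ClaimID, HolderID, Region, VehicleID}.
Every FD has a superkey on the left, so the relation is in BCNF.

BCNF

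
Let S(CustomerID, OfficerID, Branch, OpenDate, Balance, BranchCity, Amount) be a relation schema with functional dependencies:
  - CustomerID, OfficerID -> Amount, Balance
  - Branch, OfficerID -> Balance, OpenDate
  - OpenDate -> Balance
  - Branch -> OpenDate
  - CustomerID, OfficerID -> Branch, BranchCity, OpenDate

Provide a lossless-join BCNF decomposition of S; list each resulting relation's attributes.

{Amount, Branch, BranchCity, CustomerID, OfficerID}; {Balance, OpenDate}; {Branch, OpenDate}

Candidate key of the original relation: {CustomerID, OfficerID}.
Within {Amount, Balance, Branch, BranchCity, CustomerID, OfficerID, OpenDate}: {Branch, OfficerID}⁺ ∩ {Amount, Balance, Branch, BranchCity, CustomerID, OfficerID, OpenDate} = {Balance, Branch, OfficerID, OpenDate}, not the whole set, so Branch, OfficerID -> Balance, OpenDate violates BCNF; decompose into {Balance, Branch, OfficerID, OpenDate} and {Amount, Branch, BranchCity, CustomerID, OfficerID}.
Within {Balance, Branch, OfficerID, OpenDate}: {OpenDate}⁺ ∩ {Balance, Branch, OfficerID, OpenDate} = {Balance, OpenDate}, not the whole set, so OpenDate -> Balance violates BCNF; decompose into {Balance, OpenDate} and {Branch, OfficerID, OpenDate}.
{Balance, OpenDate}: every determinant is a superkey — BCNF.
Within {Branch, OfficerID, OpenDate}: {Branch}⁺ ∩ {Branch, OfficerID, OpenDate} = {Branch, OpenDate}, not the whole set, so Branch -> OpenDate violates BCNF; decompose into {Branch, OpenDate} and {Branch, OfficerID}.
{Branch, OpenDate}: every determinant is a superkey — BCNF.
{Branch, OfficerID}: every determinant is a superkey — BCNF.
{Amount, Branch, BranchCity, CustomerID, OfficerID}: every determinant is a superkey — BCNF.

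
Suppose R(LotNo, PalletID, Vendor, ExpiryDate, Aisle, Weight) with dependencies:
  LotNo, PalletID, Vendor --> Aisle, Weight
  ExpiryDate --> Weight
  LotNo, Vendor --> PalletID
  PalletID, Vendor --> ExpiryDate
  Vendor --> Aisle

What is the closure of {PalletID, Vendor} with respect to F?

{Aisle, ExpiryDate, PalletID, Vendor, Weight}

Start with {PalletID, Vendor}.
PalletID, Vendor --> ExpiryDate applies; add {ExpiryDate} → now {ExpiryDate, PalletID, Vendor}.
Vendor --> Aisle applies; add {Aisle} → now {Aisle, ExpiryDate, PalletID, Vendor}.
ExpiryDate --> Weight applies; add {Weight} → now {Aisle, ExpiryDate, PalletID, Vendor, Weight}.
No further FD applies.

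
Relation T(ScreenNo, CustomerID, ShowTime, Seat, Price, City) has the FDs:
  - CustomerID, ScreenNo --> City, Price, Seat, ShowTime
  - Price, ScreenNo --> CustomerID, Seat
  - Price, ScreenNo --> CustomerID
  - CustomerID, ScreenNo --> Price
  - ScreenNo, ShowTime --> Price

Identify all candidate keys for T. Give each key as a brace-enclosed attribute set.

{CustomerID, ScreenNo}, {Price, ScreenNo}, {ScreenNo, ShowTime}

{ScreenNo} never appears on the right of any FD, so every key must include it.
{CustomerID, ScreenNo}⁺ = {City, CustomerID, Price, ScreenNo, Seat, ShowTime} — all of the relation — so {CustomerID, ScreenNo} is a candidate key.
{Price, ScreenNo}⁺ = {City, CustomerID, Price, ScreenNo, Seat, ShowTime} — all of the relation — so {Price, ScreenNo} is a candidate key.
{ScreenNo, ShowTime}⁺ = {City, CustomerID, Price, ScreenNo, Seat, ShowTime} — all of the relation — so {ScreenNo, ShowTime} is a candidate key.
These are minimal and exhaustive — every other superkey contains one of them.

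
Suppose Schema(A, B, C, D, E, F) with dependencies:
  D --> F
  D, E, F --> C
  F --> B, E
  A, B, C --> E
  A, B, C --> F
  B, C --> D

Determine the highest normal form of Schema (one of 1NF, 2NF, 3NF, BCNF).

1NF

Candidate keys: {A, B, C}, {A, C, F}, {A, D}. Prime attributes: {A, B, C, D, F}.
D --> F: {D}⁺ = {B, C, D, E, F}, which is not all of the attributes, so the left side is not a superkey — BCNF is violated.
F --> B, E determines the non-prime attribute {E} from a non-superkey — 3NF is violated.
The proper key subset {D} of {A, D} determines non-prime {E}, so the relation is not even in 2NF.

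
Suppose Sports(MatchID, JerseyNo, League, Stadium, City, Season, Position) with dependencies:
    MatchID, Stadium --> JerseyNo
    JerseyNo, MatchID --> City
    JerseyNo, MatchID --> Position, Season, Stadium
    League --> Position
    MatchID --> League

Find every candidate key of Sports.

No FD produces {MatchID}, so it must be in every candidate key.
Closure of {JerseyNo, MatchID} is {City, JerseyNo, League, MatchID, Position, Season, Stadium}, the whole schema; {JerseyNo, MatchID} is a candidate key.
Closure of {MatchID, Stadium} is {City, JerseyNo, League, MatchID, Position, Season, Stadium}, the whole schema; {MatchID, Stadium} is a candidate key.
These are minimal and exhaustive — every other superkey contains one of them.

{JerseyNo, MatchID}, {MatchID, Stadium}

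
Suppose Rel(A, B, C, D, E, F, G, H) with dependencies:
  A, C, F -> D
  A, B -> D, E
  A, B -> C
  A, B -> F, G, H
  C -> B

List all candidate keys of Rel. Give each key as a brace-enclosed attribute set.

{A, B}, {A, C}

No FD produces {A}, so it must be in every candidate key.
{A, B} is a candidate key since {A, B}⁺ = {A, B, C, D, E, F, G, H} covers every attribute.
{A, C} is a candidate key since {A, C}⁺ = {A, B, C, D, E, F, G, H} covers every attribute.
These are minimal and exhaustive — every other superkey contains one of them.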